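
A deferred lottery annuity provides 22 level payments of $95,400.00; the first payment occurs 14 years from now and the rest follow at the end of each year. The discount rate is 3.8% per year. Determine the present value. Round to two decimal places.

$865,417.44

Ordinary annuity of 22 payments, first payment at period 14.
Periodic rate r = 0.038 per year.
The ordinary-annuity PV formula values the stream one period before the first payment (period 13); discount that back 13 periods:
PV₀ = 95,400 × [1 − (1+r)^−22] / r × (1+r)^−13 = $865,417.44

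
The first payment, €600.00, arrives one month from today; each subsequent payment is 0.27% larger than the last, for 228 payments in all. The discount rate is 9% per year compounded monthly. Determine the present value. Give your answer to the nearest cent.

€82,924.54

Periodic rate r = 0.09/12 per month; n is counted in months.
Growing ordinary annuity: PV = PMT₁ × [1 − ((1+g)/(1+r))^n] / (r − g) = 600 × [1 − ((1+0.0027)/(1+r))^228] / (r − 0.0027) = €82,924.54.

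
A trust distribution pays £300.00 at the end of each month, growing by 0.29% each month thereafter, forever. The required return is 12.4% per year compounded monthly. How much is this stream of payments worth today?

Periodic rate r = 0.124/12 per month.
Growing perpetuity (Gordon): PV = PMT₁ / (r − g) = 300 / (r − 0.0029) = £40,358.74.

£40,358.74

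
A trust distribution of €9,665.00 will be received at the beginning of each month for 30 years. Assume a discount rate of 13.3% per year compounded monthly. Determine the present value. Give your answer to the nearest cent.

This is an annuity due: 360 payments of €9,665.00 at the beginning of each month.
Periodic rate r = 0.133/12 per month; n is counted in months.
PV = PMT × [(1 − (1+r)^−n)/r] × (1+r) = 9,665 × [1 − (1+r)^−360] / r × (1+r) = €865,021.99

€865,021.99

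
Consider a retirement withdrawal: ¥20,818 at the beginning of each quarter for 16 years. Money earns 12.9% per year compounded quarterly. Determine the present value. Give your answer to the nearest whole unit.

This is an annuity due: 64 payments of ¥20,818 at the beginning of each quarter.
Periodic rate r = 0.129/4 per quarter; n is counted in quarters.
PV = PMT × [(1 − (1+r)^−n)/r] × (1+r) = 20,818 × [1 − (1+r)^−64] / r × (1+r) = ¥578,948

¥578,948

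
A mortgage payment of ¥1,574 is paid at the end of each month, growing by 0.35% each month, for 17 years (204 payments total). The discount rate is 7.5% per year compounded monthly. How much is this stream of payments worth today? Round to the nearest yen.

Periodic rate r = 0.075/12 per month; n is counted in months.
Growing ordinary annuity: PV = PMT₁ × [1 − ((1+g)/(1+r))^n] / (r − g) = 1,574 × [1 − ((1+0.0035)/(1+r))^204] / (r − 0.0035) = ¥244,861.

¥244,861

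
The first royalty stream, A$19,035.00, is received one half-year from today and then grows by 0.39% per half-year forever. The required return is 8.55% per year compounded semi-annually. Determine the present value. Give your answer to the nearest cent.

A$489,961.39

Periodic rate r = 0.0855/2 per half-year.
Growing perpetuity (Gordon): PV = PMT₁ / (r − g) = 19,035 / (r − 0.0039) = A$489,961.39.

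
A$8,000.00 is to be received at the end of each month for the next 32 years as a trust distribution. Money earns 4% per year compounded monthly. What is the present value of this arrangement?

A$1,731,288.57

This is an ordinary annuity: 384 payments of A$8,000.00 at the end of each month.
Periodic rate r = 0.04/12 per month; n is counted in months.
PV = PMT × [(1 − (1+r)^−n)/r] = 8,000 × [1 − (1+r)^−384] / r = A$1,731,288.57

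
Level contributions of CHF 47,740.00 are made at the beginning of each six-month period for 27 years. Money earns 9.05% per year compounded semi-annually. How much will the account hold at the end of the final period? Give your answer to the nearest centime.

This is an annuity due: 54 deposits of CHF 47,740.00 at the beginning of each six-month period.
Periodic rate r = 0.0905/2 per half-year; n is counted in half-years.
FV = PMT × [((1+r)^n − 1)/r] × (1+r) = 47,740 × [(1+r)^54 − 1] / r × (1+r) = CHF 10,930,221.48

CHF 10,930,221.48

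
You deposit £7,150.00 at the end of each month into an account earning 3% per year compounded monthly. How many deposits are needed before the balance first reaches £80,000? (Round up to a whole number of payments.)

Periodic rate r = 0.03/12 per month; n is counted in months.
Ordinary annuity FV: 80,000 = 7,150 × [((1+r)^n − 1)/r].
(1+r)^n = 1 + 80,000 × r / 7,150, so n = ln(1 + 80,000·r/7,150) / ln(1+r) = 11.05.
Round up to a whole number of payments: n = 12.

12 payments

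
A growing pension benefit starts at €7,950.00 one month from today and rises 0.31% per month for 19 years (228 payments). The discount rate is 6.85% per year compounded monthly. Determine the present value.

€1,361,908.21

Periodic rate r = 0.0685/12 per month; n is counted in months.
Growing ordinary annuity: PV = PMT₁ × [1 − ((1+g)/(1+r))^n] / (r − g) = 7,950 × [1 − ((1+0.0031)/(1+r))^228] / (r − 0.0031) = €1,361,908.21.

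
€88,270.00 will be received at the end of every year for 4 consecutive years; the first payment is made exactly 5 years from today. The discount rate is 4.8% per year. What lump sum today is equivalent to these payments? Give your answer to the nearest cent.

Ordinary annuity of 4 payments, first payment at period 5.
Periodic rate r = 0.048 per year.
The ordinary-annuity PV formula values the stream one period before the first payment (period 4); discount that back 4 periods:
PV₀ = 88,270 × [1 − (1+r)^−4] / r × (1+r)^−4 = €260,688.11

€260,688.11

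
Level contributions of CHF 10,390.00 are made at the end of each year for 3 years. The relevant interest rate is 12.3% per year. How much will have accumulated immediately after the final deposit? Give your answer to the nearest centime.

CHF 35,161.10

This is an ordinary annuity: 3 deposits of CHF 10,390.00 at the end of each year.
Periodic rate r = 0.123 per year.
FV = PMT × [((1+r)^n − 1)/r] = 10,390 × [(1+r)^3 − 1] / r = CHF 35,161.10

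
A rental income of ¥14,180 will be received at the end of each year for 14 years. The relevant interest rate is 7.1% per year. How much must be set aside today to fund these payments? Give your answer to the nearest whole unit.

This is an ordinary annuity: 14 payments of ¥14,180 at the end of each year.
Periodic rate r = 0.071 per year.
PV = PMT × [(1 − (1+r)^−n)/r] = 14,180 × [1 − (1+r)^−14] / r = ¥123,270

¥123,270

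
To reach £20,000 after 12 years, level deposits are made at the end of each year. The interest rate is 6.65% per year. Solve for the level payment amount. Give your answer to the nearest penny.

Level ordinary annuity; solve FV = PMT × [((1+r)^n − 1)/r] for PMT.
Periodic rate r = 0.0665 per year.
With n = 12: PMT = 20,000 / ([((1+r)^n − 1)/r]) = £1,141.28

£1,141.28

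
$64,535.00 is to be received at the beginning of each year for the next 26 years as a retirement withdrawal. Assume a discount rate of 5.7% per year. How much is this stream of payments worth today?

$913,558.94

This is an annuity due: 26 payments of $64,535.00 at the beginning of each year.
Periodic rate r = 0.057 per year.
PV = PMT × [(1 − (1+r)^−n)/r] × (1+r) = 64,535 × [1 − (1+r)^−26] / r × (1+r) = $913,558.94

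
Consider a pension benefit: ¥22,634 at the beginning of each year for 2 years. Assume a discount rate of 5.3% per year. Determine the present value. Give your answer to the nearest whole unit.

¥44,129

This is an annuity due: 2 payments of ¥22,634 at the beginning of each year.
Periodic rate r = 0.053 per year.
PV = PMT × [(1 − (1+r)^−n)/r] × (1+r) = 22,634 × [1 − (1+r)^−2] / r × (1+r) = ¥44,129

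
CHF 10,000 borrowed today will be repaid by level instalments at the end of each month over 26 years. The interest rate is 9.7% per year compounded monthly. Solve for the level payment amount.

CHF 87.97

Level ordinary annuity; solve PV = PMT × [(1 − (1+r)^−n)/r] for PMT.
Periodic rate r = 0.097/12 per month; n is counted in months.
With n = 312: PMT = 10,000 / ([(1 − (1+r)^−n)/r]) = CHF 87.97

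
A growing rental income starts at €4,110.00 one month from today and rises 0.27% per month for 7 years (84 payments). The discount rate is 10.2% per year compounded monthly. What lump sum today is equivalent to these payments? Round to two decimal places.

€272,101.57

Periodic rate r = 0.102/12 per month; n is counted in months.
Growing ordinary annuity: PV = PMT₁ × [1 − ((1+g)/(1+r))^n] / (r − g) = 4,110 × [1 − ((1+0.0027)/(1+r))^84] / (r − 0.0027) = €272,101.57.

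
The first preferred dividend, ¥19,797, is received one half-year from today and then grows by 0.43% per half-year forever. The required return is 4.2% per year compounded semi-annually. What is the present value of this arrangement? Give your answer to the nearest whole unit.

¥1,185,449

Periodic rate r = 0.042/2 per half-year.
Growing perpetuity (Gordon): PV = PMT₁ / (r − g) = 19,797 / (r − 0.0043) = ¥1,185,449.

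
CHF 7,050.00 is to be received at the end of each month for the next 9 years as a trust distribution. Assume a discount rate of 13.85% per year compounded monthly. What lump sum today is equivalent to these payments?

This is an ordinary annuity: 108 payments of CHF 7,050.00 at the end of each month.
Periodic rate r = 0.1385/12 per month; n is counted in months.
PV = PMT × [(1 − (1+r)^−n)/r] = 7,050 × [1 − (1+r)^−108] / r = CHF 433,952.77

CHF 433,952.77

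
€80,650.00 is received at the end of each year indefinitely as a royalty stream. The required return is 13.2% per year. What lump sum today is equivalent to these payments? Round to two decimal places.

Periodic rate r = 0.132 per year.
Level perpetuity: PV = PMT / r = 80,650 / (0.132) = €610,984.85.

€610,984.85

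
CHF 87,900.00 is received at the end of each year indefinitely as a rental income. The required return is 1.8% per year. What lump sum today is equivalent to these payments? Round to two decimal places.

CHF 4,883,333.33

Periodic rate r = 0.018 per year.
Level perpetuity: PV = PMT / r = 87,900 / (0.018) = CHF 4,883,333.33.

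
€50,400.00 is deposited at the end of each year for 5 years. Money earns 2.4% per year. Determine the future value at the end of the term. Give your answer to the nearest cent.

This is an ordinary annuity: 5 deposits of €50,400.00 at the end of each year.
Periodic rate r = 0.024 per year.
FV = PMT × [((1+r)^n − 1)/r] = 50,400 × [(1+r)^5 − 1] / r = €264,389.80

€264,389.80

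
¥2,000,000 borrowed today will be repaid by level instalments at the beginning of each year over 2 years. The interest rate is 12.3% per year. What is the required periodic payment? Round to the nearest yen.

Level annuity due; solve PV = PMT × [(1 − (1+r)^−n)/r] × (1+r) for PMT.
Periodic rate r = 0.123 per year.
With n = 2: PMT = 2,000,000 / ([(1 − (1+r)^−n)/r] × (1+r)) = ¥1,057,937

¥1,057,937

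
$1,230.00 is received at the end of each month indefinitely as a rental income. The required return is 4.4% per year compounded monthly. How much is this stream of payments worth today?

$335,454.55

Periodic rate r = 0.044/12 per month.
Level perpetuity: PV = PMT / r = 1,230 / (0.044/12) = $335,454.55.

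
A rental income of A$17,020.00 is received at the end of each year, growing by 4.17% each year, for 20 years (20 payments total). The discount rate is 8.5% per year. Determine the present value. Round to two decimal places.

Periodic rate r = 0.085 per year.
Growing ordinary annuity: PV = PMT₁ × [1 − ((1+g)/(1+r))^n] / (r − g) = 17,020 × [1 − ((1+0.0417)/(1+r))^20] / (r − 0.0417) = A$218,999.09.

A$218,999.09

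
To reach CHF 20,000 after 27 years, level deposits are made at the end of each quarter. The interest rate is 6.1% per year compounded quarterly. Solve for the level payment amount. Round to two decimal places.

Level ordinary annuity; solve FV = PMT × [((1+r)^n − 1)/r] for PMT.
Periodic rate r = 0.061/4 per quarter; n is counted in quarters.
With n = 108: PMT = 20,000 / ([((1+r)^n − 1)/r]) = CHF 73.90

CHF 73.90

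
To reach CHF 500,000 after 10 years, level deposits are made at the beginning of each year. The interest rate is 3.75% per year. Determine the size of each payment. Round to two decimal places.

Level annuity due; solve FV = PMT × [((1+r)^n − 1)/r] × (1+r) for PMT.
Periodic rate r = 0.0375 per year.
With n = 10: PMT = 500,000 / ([((1+r)^n − 1)/r] × (1+r)) = CHF 40,607.88

CHF 40,607.88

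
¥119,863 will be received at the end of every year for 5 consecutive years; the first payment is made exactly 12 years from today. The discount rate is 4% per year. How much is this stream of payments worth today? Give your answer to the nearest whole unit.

¥346,622

Ordinary annuity of 5 payments, first payment at period 12.
Periodic rate r = 0.04 per year.
The ordinary-annuity PV formula values the stream one period before the first payment (period 11); discount that back 11 periods:
PV₀ = 119,863 × [1 − (1+r)^−5] / r × (1+r)^−11 = ¥346,622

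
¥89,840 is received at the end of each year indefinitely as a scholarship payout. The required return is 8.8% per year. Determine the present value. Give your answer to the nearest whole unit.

¥1,020,909

Periodic rate r = 0.088 per year.
Level perpetuity: PV = PMT / r = 89,840 / (0.088) = ¥1,020,909.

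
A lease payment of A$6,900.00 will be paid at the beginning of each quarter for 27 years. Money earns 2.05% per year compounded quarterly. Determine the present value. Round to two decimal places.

A$574,116.39

This is an annuity due: 108 payments of A$6,900.00 at the beginning of each quarter.
Periodic rate r = 0.0205/4 per quarter; n is counted in quarters.
PV = PMT × [(1 − (1+r)^−n)/r] × (1+r) = 6,900 × [1 − (1+r)^−108] / r × (1+r) = A$574,116.39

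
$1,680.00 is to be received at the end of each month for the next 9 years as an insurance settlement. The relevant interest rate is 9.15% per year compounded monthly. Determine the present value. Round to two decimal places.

$123,325.01

This is an ordinary annuity: 108 payments of $1,680.00 at the end of each month.
Periodic rate r = 0.0915/12 per month; n is counted in months.
PV = PMT × [(1 − (1+r)^−n)/r] = 1,680 × [1 − (1+r)^−108] / r = $123,325.01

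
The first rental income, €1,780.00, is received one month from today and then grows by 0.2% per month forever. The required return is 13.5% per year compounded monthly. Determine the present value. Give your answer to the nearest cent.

Periodic rate r = 0.135/12 per month.
Growing perpetuity (Gordon): PV = PMT₁ / (r − g) = 1,780 / (r − 0.002) = €192,432.43.

€192,432.43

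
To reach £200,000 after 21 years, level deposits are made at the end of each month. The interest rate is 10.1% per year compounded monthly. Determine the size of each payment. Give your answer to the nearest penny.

Level ordinary annuity; solve FV = PMT × [((1+r)^n − 1)/r] for PMT.
Periodic rate r = 0.101/12 per month; n is counted in months.
With n = 252: PMT = 200,000 / ([((1+r)^n − 1)/r]) = £231.68

£231.68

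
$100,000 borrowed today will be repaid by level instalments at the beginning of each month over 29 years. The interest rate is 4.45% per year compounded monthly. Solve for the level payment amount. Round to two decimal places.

Level annuity due; solve PV = PMT × [(1 − (1+r)^−n)/r] × (1+r) for PMT.
Periodic rate r = 0.0445/12 per month; n is counted in months.
With n = 348: PMT = 100,000 / ([(1 − (1+r)^−n)/r] × (1+r)) = $510.16

$510.16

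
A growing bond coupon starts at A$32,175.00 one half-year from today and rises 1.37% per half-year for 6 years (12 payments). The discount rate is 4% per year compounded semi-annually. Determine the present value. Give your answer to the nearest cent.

A$365,931.64

Periodic rate r = 0.04/2 per half-year; n is counted in half-years.
Growing ordinary annuity: PV = PMT₁ × [1 − ((1+g)/(1+r))^n] / (r − g) = 32,175 × [1 − ((1+0.0137)/(1+r))^12] / (r − 0.0137) = A$365,931.64.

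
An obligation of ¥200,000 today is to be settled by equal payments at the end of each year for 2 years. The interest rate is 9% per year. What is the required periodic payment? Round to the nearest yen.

Level ordinary annuity; solve PV = PMT × [(1 − (1+r)^−n)/r] for PMT.
Periodic rate r = 0.09 per year.
With n = 2: PMT = 200,000 / ([(1 − (1+r)^−n)/r]) = ¥113,694

¥113,694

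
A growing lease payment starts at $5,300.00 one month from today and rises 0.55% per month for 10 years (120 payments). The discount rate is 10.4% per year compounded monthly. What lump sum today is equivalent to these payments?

Periodic rate r = 0.104/12 per month; n is counted in months.
Growing ordinary annuity: PV = PMT₁ × [1 − ((1+g)/(1+r))^n] / (r − g) = 5,300 × [1 − ((1+0.0055)/(1+r))^120] / (r − 0.0055) = $526,053.31.

$526,053.31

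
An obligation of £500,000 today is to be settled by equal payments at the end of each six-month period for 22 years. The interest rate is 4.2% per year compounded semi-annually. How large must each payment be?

Level ordinary annuity; solve PV = PMT × [(1 − (1+r)^−n)/r] for PMT.
Periodic rate r = 0.042/2 per half-year; n is counted in half-years.
With n = 44: PMT = 500,000 / ([(1 − (1+r)^−n)/r]) = £17,521.74

£17,521.74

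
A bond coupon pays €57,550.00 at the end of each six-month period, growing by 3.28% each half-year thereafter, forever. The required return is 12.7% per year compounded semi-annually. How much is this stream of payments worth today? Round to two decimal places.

Periodic rate r = 0.127/2 per half-year.
Growing perpetuity (Gordon): PV = PMT₁ / (r − g) = 57,550 / (r − 0.0328) = €1,874,592.83.

€1,874,592.83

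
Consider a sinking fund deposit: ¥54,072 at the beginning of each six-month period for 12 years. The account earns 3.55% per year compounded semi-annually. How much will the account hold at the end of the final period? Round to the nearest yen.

¥1,628,972

This is an annuity due: 24 deposits of ¥54,072 at the beginning of each six-month period.
Periodic rate r = 0.0355/2 per half-year; n is counted in half-years.
FV = PMT × [((1+r)^n − 1)/r] × (1+r) = 54,072 × [(1+r)^24 − 1] / r × (1+r) = ¥1,628,972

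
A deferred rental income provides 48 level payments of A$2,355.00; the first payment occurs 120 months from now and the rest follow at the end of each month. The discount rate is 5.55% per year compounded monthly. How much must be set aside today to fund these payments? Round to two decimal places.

A$58,418.15

Ordinary annuity of 48 payments, first payment at period 120.
Periodic rate r = 0.0555/12 per month; n is counted in months.
The ordinary-annuity PV formula values the stream one period before the first payment (period 119); discount that back 119 periods:
PV₀ = 2,355 × [1 − (1+r)^−48] / r × (1+r)^−119 = A$58,418.15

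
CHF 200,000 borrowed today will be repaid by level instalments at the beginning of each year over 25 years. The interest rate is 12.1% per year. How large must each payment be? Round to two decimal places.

CHF 22,905.52

Level annuity due; solve PV = PMT × [(1 − (1+r)^−n)/r] × (1+r) for PMT.
Periodic rate r = 0.121 per year.
With n = 25: PMT = 200,000 / ([(1 − (1+r)^−n)/r] × (1+r)) = CHF 22,905.52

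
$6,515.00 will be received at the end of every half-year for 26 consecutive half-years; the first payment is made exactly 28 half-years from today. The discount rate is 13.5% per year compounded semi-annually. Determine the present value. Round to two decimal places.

$13,517.72

Ordinary annuity of 26 payments, first payment at period 28.
Periodic rate r = 0.135/2 per half-year; n is counted in half-years.
The ordinary-annuity PV formula values the stream one period before the first payment (period 27); discount that back 27 periods:
PV₀ = 6,515 × [1 − (1+r)^−26] / r × (1+r)^−27 = $13,517.72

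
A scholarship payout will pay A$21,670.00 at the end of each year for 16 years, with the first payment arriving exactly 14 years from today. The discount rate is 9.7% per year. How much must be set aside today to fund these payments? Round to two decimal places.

Ordinary annuity of 16 payments, first payment at period 14.
Periodic rate r = 0.097 per year.
The ordinary-annuity PV formula values the stream one period before the first payment (period 13); discount that back 13 periods:
PV₀ = 21,670 × [1 − (1+r)^−16] / r × (1+r)^−13 = A$51,806.48

A$51,806.48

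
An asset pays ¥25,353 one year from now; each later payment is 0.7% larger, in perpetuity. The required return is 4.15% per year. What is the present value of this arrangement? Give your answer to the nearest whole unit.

¥734,870

Periodic rate r = 0.0415 per year.
Growing perpetuity (Gordon): PV = PMT₁ / (r − g) = 25,353 / (r − 0.007) = ¥734,870.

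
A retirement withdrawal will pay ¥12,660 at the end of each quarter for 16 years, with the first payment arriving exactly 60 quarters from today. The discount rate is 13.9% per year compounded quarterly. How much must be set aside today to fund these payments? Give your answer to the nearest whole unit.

Ordinary annuity of 64 payments, first payment at period 60.
Periodic rate r = 0.139/4 per quarter; n is counted in quarters.
The ordinary-annuity PV formula values the stream one period before the first payment (period 59); discount that back 59 periods:
PV₀ = 12,660 × [1 − (1+r)^−64] / r × (1+r)^−59 = ¥43,096

¥43,096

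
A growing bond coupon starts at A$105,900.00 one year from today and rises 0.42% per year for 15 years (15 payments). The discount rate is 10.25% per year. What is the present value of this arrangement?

A$811,874.13

Periodic rate r = 0.1025 per year.
Growing ordinary annuity: PV = PMT₁ × [1 − ((1+g)/(1+r))^n] / (r − g) = 105,900 × [1 − ((1+0.0042)/(1+r))^15] / (r − 0.0042) = A$811,874.13.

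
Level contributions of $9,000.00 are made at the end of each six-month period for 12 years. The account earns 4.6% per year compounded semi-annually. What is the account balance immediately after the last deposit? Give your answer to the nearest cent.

This is an ordinary annuity: 24 deposits of $9,000.00 at the end of each six-month period.
Periodic rate r = 0.046/2 per half-year; n is counted in half-years.
FV = PMT × [((1+r)^n − 1)/r] = 9,000 × [(1+r)^24 − 1] / r = $284,047.17

$284,047.17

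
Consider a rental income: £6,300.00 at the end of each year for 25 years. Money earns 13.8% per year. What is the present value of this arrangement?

£43,849.55

This is an ordinary annuity: 25 payments of £6,300.00 at the end of each year.
Periodic rate r = 0.138 per year.
PV = PMT × [(1 − (1+r)^−n)/r] = 6,300 × [1 − (1+r)^−25] / r = £43,849.55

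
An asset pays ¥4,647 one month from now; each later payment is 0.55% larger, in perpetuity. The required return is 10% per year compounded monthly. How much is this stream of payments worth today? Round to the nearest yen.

¥1,640,118

Periodic rate r = 0.1/12 per month.
Growing perpetuity (Gordon): PV = PMT₁ / (r − g) = 4,647 / (r − 0.0055) = ¥1,640,118.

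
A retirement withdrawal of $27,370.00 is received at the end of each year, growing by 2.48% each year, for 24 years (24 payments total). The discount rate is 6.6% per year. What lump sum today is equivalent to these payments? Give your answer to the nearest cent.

Periodic rate r = 0.066 per year.
Growing ordinary annuity: PV = PMT₁ × [1 − ((1+g)/(1+r))^n] / (r − g) = 27,370 × [1 − ((1+0.0248)/(1+r))^24] / (r − 0.0248) = $406,365.67.

$406,365.67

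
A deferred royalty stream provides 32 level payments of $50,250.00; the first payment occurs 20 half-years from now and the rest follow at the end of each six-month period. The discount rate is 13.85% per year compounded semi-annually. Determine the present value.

$179,473.97

Ordinary annuity of 32 payments, first payment at period 20.
Periodic rate r = 0.1385/2 per half-year; n is counted in half-years.
The ordinary-annuity PV formula values the stream one period before the first payment (period 19); discount that back 19 periods:
PV₀ = 50,250 × [1 − (1+r)^−32] / r × (1+r)^−19 = $179,473.97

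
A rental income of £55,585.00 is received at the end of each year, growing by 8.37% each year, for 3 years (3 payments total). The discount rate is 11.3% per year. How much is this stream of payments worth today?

Periodic rate r = 0.113 per year.
Growing ordinary annuity: PV = PMT₁ × [1 − ((1+g)/(1+r))^n] / (r − g) = 55,585 × [1 − ((1+0.0837)/(1+r))^3] / (r − 0.0837) = £145,915.23.

£145,915.23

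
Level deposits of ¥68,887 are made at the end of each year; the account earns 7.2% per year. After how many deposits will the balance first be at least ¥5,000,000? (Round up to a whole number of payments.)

Periodic rate r = 0.072 per year.
Ordinary annuity FV: 5,000,000 = 68,887 × [((1+r)^n − 1)/r].
(1+r)^n = 1 + 5,000,000 × r / 68,887, so n = ln(1 + 5,000,000·r/68,887) / ln(1+r) = 26.30.
Round up to a whole number of payments: n = 27.

27 payments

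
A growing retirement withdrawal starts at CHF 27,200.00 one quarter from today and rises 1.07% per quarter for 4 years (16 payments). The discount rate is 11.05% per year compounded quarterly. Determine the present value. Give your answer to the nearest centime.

CHF 375,001.62

Periodic rate r = 0.1105/4 per quarter; n is counted in quarters.
Growing ordinary annuity: PV = PMT₁ × [1 − ((1+g)/(1+r))^n] / (r − g) = 27,200 × [1 − ((1+0.0107)/(1+r))^16] / (r − 0.0107) = CHF 375,001.62.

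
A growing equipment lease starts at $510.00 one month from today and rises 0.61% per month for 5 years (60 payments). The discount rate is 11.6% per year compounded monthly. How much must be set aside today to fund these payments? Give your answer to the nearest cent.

Periodic rate r = 0.116/12 per month; n is counted in months.
Growing ordinary annuity: PV = PMT₁ × [1 − ((1+g)/(1+r))^n] / (r − g) = 510 × [1 − ((1+0.0061)/(1+r))^60] / (r − 0.0061) = $27,354.01.

$27,354.01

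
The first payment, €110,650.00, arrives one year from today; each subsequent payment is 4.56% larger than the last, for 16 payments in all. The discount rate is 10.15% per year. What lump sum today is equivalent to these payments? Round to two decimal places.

Periodic rate r = 0.1015 per year.
Growing ordinary annuity: PV = PMT₁ × [1 − ((1+g)/(1+r))^n] / (r − g) = 110,650 × [1 − ((1+0.0456)/(1+r))^16] / (r − 0.0456) = €1,119,153.58.

€1,119,153.58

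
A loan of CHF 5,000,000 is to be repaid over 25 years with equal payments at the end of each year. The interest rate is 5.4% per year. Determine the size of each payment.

Level ordinary annuity; solve PV = PMT × [(1 − (1+r)^−n)/r] for PMT.
Periodic rate r = 0.054 per year.
With n = 25: PMT = 5,000,000 / ([(1 − (1+r)^−n)/r]) = CHF 369,117.20

CHF 369,117.20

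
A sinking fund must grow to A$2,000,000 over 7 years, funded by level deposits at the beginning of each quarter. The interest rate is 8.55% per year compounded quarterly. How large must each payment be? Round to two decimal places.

A$51,804.41

Level annuity due; solve FV = PMT × [((1+r)^n − 1)/r] × (1+r) for PMT.
Periodic rate r = 0.0855/4 per quarter; n is counted in quarters.
With n = 28: PMT = 2,000,000 / ([((1+r)^n − 1)/r] × (1+r)) = A$51,804.41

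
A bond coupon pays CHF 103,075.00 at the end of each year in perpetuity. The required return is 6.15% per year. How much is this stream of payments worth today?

Periodic rate r = 0.0615 per year.
Level perpetuity: PV = PMT / r = 103,075 / (0.0615) = CHF 1,676,016.26.

CHF 1,676,016.26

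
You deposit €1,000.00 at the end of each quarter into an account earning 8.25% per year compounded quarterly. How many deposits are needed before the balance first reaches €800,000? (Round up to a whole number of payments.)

141 payments

Periodic rate r = 0.0825/4 per quarter; n is counted in quarters.
Ordinary annuity FV: 800,000 = 1,000 × [((1+r)^n − 1)/r].
(1+r)^n = 1 + 800,000 × r / 1,000, so n = ln(1 + 800,000·r/1,000) / ln(1+r) = 140.20.
Round up to a whole number of payments: n = 141.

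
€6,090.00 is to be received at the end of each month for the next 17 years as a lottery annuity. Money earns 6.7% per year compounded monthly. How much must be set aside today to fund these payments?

This is an ordinary annuity: 204 payments of €6,090.00 at the end of each month.
Periodic rate r = 0.067/12 per month; n is counted in months.
PV = PMT × [(1 − (1+r)^−n)/r] = 6,090 × [1 − (1+r)^−204] / r = €740,447.89

€740,447.89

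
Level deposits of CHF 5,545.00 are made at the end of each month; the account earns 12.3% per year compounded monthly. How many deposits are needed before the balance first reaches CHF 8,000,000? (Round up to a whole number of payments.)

271 payments

Periodic rate r = 0.123/12 per month; n is counted in months.
Ordinary annuity FV: 8,000,000 = 5,545 × [((1+r)^n − 1)/r].
(1+r)^n = 1 + 8,000,000 × r / 5,545, so n = ln(1 + 8,000,000·r/5,545) / ln(1+r) = 270.57.
Round up to a whole number of payments: n = 271.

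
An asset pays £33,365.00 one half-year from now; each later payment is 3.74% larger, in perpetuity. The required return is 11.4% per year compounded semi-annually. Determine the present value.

£1,702,295.92

Periodic rate r = 0.114/2 per half-year.
Growing perpetuity (Gordon): PV = PMT₁ / (r − g) = 33,365 / (r − 0.0374) = £1,702,295.92.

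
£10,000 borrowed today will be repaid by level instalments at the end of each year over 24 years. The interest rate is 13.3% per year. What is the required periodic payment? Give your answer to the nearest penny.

Level ordinary annuity; solve PV = PMT × [(1 − (1+r)^−n)/r] for PMT.
Periodic rate r = 0.133 per year.
With n = 24: PMT = 10,000 / ([(1 − (1+r)^−n)/r]) = £1,399.92

£1,399.92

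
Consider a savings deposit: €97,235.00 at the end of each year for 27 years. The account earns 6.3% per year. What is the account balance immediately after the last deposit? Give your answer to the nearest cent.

€6,489,632.51

This is an ordinary annuity: 27 deposits of €97,235.00 at the end of each year.
Periodic rate r = 0.063 per year.
FV = PMT × [((1+r)^n − 1)/r] = 97,235 × [(1+r)^27 − 1] / r = €6,489,632.51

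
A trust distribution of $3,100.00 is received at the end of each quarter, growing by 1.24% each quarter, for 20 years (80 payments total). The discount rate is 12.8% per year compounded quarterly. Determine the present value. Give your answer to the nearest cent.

$124,051.77

Periodic rate r = 0.128/4 per quarter; n is counted in quarters.
Growing ordinary annuity: PV = PMT₁ × [1 − ((1+g)/(1+r))^n] / (r − g) = 3,100 × [1 − ((1+0.0124)/(1+r))^80] / (r − 0.0124) = $124,051.77.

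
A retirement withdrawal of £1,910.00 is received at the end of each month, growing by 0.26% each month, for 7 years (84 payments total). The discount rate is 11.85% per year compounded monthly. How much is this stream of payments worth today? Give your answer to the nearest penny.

£119,506.41

Periodic rate r = 0.1185/12 per month; n is counted in months.
Growing ordinary annuity: PV = PMT₁ × [1 − ((1+g)/(1+r))^n] / (r − g) = 1,910 × [1 − ((1+0.0026)/(1+r))^84] / (r − 0.0026) = £119,506.41.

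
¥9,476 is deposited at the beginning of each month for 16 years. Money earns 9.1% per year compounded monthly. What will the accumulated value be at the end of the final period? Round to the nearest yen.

¥4,111,174

This is an annuity due: 192 deposits of ¥9,476 at the beginning of each month.
Periodic rate r = 0.091/12 per month; n is counted in months.
FV = PMT × [((1+r)^n − 1)/r] × (1+r) = 9,476 × [(1+r)^192 − 1] / r × (1+r) = ¥4,111,174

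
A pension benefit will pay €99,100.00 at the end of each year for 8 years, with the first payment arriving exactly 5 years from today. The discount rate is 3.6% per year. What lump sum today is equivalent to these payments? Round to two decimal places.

Ordinary annuity of 8 payments, first payment at period 5.
Periodic rate r = 0.036 per year.
The ordinary-annuity PV formula values the stream one period before the first payment (period 4); discount that back 4 periods:
PV₀ = 99,100 × [1 − (1+r)^−8] / r × (1+r)^−4 = €588,885.33

€588,885.33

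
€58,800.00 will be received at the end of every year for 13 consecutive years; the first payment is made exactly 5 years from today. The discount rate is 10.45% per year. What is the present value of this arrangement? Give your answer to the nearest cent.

€274,233.66

Ordinary annuity of 13 payments, first payment at period 5.
Periodic rate r = 0.1045 per year.
The ordinary-annuity PV formula values the stream one period before the first payment (period 4); discount that back 4 periods:
PV₀ = 58,800 × [1 − (1+r)^−13] / r × (1+r)^−4 = €274,233.66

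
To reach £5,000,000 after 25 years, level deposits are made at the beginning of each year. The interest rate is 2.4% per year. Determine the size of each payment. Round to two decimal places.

£144,809.76

Level annuity due; solve FV = PMT × [((1+r)^n − 1)/r] × (1+r) for PMT.
Periodic rate r = 0.024 per year.
With n = 25: PMT = 5,000,000 / ([((1+r)^n − 1)/r] × (1+r)) = £144,809.76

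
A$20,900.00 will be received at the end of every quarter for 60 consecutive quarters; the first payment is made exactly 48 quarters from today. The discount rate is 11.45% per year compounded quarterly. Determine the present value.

Ordinary annuity of 60 payments, first payment at period 48.
Periodic rate r = 0.1145/4 per quarter; n is counted in quarters.
The ordinary-annuity PV formula values the stream one period before the first payment (period 47); discount that back 47 periods:
PV₀ = 20,900 × [1 − (1+r)^−60] / r × (1+r)^−47 = A$158,147.76

A$158,147.76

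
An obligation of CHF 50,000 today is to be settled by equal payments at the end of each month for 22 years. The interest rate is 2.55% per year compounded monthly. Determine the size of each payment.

CHF 247.66

Level ordinary annuity; solve PV = PMT × [(1 − (1+r)^−n)/r] for PMT.
Periodic rate r = 0.0255/12 per month; n is counted in months.
With n = 264: PMT = 50,000 / ([(1 − (1+r)^−n)/r]) = CHF 247.66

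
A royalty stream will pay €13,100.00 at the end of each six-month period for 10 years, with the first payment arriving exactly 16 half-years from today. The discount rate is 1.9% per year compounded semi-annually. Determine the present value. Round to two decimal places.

Ordinary annuity of 20 payments, first payment at period 16.
Periodic rate r = 0.019/2 per half-year; n is counted in half-years.
The ordinary-annuity PV formula values the stream one period before the first payment (period 15); discount that back 15 periods:
PV₀ = 13,100 × [1 − (1+r)^−20] / r × (1+r)^−15 = €206,174.68

€206,174.68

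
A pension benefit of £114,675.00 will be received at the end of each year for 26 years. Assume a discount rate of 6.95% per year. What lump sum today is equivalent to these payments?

£1,362,403.61

This is an ordinary annuity: 26 payments of £114,675.00 at the end of each year.
Periodic rate r = 0.0695 per year.
PV = PMT × [(1 − (1+r)^−n)/r] = 114,675 × [1 − (1+r)^−26] / r = £1,362,403.61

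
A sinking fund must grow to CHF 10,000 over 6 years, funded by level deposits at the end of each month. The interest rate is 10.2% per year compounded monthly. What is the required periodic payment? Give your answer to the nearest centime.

Level ordinary annuity; solve FV = PMT × [((1+r)^n − 1)/r] for PMT.
Periodic rate r = 0.102/12 per month; n is counted in months.
With n = 72: PMT = 10,000 / ([((1+r)^n − 1)/r]) = CHF 101.27

CHF 101.27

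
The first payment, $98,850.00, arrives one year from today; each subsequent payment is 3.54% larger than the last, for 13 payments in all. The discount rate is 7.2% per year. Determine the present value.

$981,449.19

Periodic rate r = 0.072 per year.
Growing ordinary annuity: PV = PMT₁ × [1 − ((1+g)/(1+r))^n] / (r − g) = 98,850 × [1 − ((1+0.0354)/(1+r))^13] / (r − 0.0354) = $981,449.19.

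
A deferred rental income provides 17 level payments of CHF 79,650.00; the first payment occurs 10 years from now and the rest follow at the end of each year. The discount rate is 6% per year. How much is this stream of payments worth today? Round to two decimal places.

CHF 493,947.40

Ordinary annuity of 17 payments, first payment at period 10.
Periodic rate r = 0.06 per year.
The ordinary-annuity PV formula values the stream one period before the first payment (period 9); discount that back 9 periods:
PV₀ = 79,650 × [1 − (1+r)^−17] / r × (1+r)^−9 = CHF 493,947.40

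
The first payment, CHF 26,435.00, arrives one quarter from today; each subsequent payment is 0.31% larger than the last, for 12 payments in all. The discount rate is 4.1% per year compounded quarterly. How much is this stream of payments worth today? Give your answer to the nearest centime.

CHF 302,062.48

Periodic rate r = 0.041/4 per quarter; n is counted in quarters.
Growing ordinary annuity: PV = PMT₁ × [1 − ((1+g)/(1+r))^n] / (r − g) = 26,435 × [1 − ((1+0.0031)/(1+r))^12] / (r − 0.0031) = CHF 302,062.48.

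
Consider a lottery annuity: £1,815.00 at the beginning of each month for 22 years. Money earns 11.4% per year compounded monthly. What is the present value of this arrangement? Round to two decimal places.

This is an annuity due: 264 payments of £1,815.00 at the beginning of each month.
Periodic rate r = 0.114/12 per month; n is counted in months.
PV = PMT × [(1 − (1+r)^−n)/r] × (1+r) = 1,815 × [1 − (1+r)^−264] / r × (1+r) = £176,975.21

£176,975.21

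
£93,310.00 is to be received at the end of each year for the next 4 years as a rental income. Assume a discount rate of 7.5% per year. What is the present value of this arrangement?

£312,525.63

This is an ordinary annuity: 4 payments of £93,310.00 at the end of each year.
Periodic rate r = 0.075 per year.
PV = PMT × [(1 − (1+r)^−n)/r] = 93,310 × [1 − (1+r)^−4] / r = £312,525.63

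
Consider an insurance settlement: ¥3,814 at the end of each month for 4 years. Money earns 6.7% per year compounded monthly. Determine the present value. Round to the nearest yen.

¥160,203

This is an ordinary annuity: 48 payments of ¥3,814 at the end of each month.
Periodic rate r = 0.067/12 per month; n is counted in months.
PV = PMT × [(1 − (1+r)^−n)/r] = 3,814 × [1 − (1+r)^−48] / r = ¥160,203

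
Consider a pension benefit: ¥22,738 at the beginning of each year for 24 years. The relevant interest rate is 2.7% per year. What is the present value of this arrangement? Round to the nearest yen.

¥408,567

This is an annuity due: 24 payments of ¥22,738 at the beginning of each year.
Periodic rate r = 0.027 per year.
PV = PMT × [(1 − (1+r)^−n)/r] × (1+r) = 22,738 × [1 − (1+r)^−24] / r × (1+r) = ¥408,567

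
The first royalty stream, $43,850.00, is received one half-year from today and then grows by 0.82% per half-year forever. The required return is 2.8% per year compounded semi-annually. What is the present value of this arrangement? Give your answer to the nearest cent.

Periodic rate r = 0.028/2 per half-year.
Growing perpetuity (Gordon): PV = PMT₁ / (r − g) = 43,850 / (r − 0.0082) = $7,560,344.83.

$7,560,344.83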